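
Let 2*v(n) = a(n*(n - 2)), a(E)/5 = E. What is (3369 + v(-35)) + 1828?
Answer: 16869/2 ≈ 8434.5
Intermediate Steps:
a(E) = 5*E
v(n) = 5*n*(-2 + n)/2 (v(n) = (5*(n*(n - 2)))/2 = (5*(n*(-2 + n)))/2 = (5*n*(-2 + n))/2 = 5*n*(-2 + n)/2)
(3369 + v(-35)) + 1828 = (3369 + (5/2)*(-35)*(-2 - 35)) + 1828 = (3369 + (5/2)*(-35)*(-37)) + 1828 = (3369 + 6475/2) + 1828 = 13213/2 + 1828 = 16869/2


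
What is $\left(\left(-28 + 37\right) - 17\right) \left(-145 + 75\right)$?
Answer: $560$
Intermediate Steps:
$\left(\left(-28 + 37\right) - 17\right) \left(-145 + 75\right) = \left(9 - 17\right) \left(-70\right) = \left(-8\right) \left(-70\right) = 560$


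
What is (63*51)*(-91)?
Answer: -292383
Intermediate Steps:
(63*51)*(-91) = 3213*(-91) = -292383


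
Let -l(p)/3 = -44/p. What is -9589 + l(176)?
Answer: -38353/4 ≈ -9588.3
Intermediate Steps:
l(p) = 132/p (l(p) = -(-132)/p = 132/p)
-9589 + l(176) = -9589 + 132/176 = -9589 + 132*(1/176) = -9589 + 3/4 = -38353/4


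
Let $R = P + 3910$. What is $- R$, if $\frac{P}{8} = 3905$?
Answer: $-35150$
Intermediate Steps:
$P = 31240$ ($P = 8 \cdot 3905 = 31240$)
$R = 35150$ ($R = 31240 + 3910 = 35150$)
$- R = \left(-1\right) 35150 = -35150$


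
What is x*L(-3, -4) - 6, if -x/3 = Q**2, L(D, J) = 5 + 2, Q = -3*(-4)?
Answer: -3030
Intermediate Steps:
Q = 12
L(D, J) = 7
x = -432 (x = -3*12**2 = -3*144 = -432)
x*L(-3, -4) - 6 = -432*7 - 6 = -3024 - 6 = -3030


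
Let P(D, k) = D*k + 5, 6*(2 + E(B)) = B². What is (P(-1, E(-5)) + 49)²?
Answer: 96721/36 ≈ 2686.7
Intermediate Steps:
E(B) = -2 + B²/6
P(D, k) = 5 + D*k
(P(-1, E(-5)) + 49)² = ((5 - (-2 + (⅙)*(-5)²)) + 49)² = ((5 - (-2 + (⅙)*25)) + 49)² = ((5 - (-2 + 25/6)) + 49)² = ((5 - 1*13/6) + 49)² = ((5 - 13/6) + 49)² = (17/6 + 49)² = (311/6)² = 96721/36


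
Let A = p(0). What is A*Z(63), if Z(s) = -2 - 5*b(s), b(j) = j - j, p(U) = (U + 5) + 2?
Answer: -14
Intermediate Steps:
p(U) = 7 + U (p(U) = (5 + U) + 2 = 7 + U)
A = 7 (A = 7 + 0 = 7)
b(j) = 0
Z(s) = -2 (Z(s) = -2 - 5*0 = -2 + 0 = -2)
A*Z(63) = 7*(-2) = -14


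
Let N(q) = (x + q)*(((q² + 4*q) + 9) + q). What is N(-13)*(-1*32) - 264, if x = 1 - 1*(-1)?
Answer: 39512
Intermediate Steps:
x = 2 (x = 1 + 1 = 2)
N(q) = (2 + q)*(9 + q² + 5*q) (N(q) = (2 + q)*(((q² + 4*q) + 9) + q) = (2 + q)*((9 + q² + 4*q) + q) = (2 + q)*(9 + q² + 5*q))
N(-13)*(-1*32) - 264 = (18 + (-13)³ + 7*(-13)² + 19*(-13))*(-1*32) - 264 = (18 - 2197 + 7*169 - 247)*(-32) - 264 = (18 - 2197 + 1183 - 247)*(-32) - 264 = -1243*(-32) - 264 = 39776 - 264 = 39512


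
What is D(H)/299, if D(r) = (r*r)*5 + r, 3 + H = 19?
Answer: 1296/299 ≈ 4.3344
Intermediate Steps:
H = 16 (H = -3 + 19 = 16)
D(r) = r + 5*r² (D(r) = r²*5 + r = 5*r² + r = r + 5*r²)
D(H)/299 = (16*(1 + 5*16))/299 = (16*(1 + 80))*(1/299) = (16*81)*(1/299) = 1296*(1/299) = 1296/299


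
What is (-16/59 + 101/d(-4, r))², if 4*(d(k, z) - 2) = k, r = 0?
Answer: 35319249/3481 ≈ 10146.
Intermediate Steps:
d(k, z) = 2 + k/4
(-16/59 + 101/d(-4, r))² = (-16/59 + 101/(2 + (¼)*(-4)))² = (-16*1/59 + 101/(2 - 1))² = (-16/59 + 101/1)² = (-16/59 + 101*1)² = (-16/59 + 101)² = (5943/59)² = 35319249/3481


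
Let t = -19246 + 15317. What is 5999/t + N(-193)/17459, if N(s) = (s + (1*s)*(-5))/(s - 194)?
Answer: -40536074555/26546811057 ≈ -1.5270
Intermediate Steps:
N(s) = -4*s/(-194 + s) (N(s) = (s + s*(-5))/(-194 + s) = (s - 5*s)/(-194 + s) = (-4*s)/(-194 + s) = -4*s/(-194 + s))
t = -3929
5999/t + N(-193)/17459 = 5999/(-3929) - 4*(-193)/(-194 - 193)/17459 = 5999*(-1/3929) - 4*(-193)/(-387)*(1/17459) = -5999/3929 - 4*(-193)*(-1/387)*(1/17459) = -5999/3929 - 772/387*1/17459 = -5999/3929 - 772/6756633 = -40536074555/26546811057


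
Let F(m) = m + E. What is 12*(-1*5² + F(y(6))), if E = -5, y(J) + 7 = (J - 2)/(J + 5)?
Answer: -4836/11 ≈ -439.64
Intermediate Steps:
y(J) = -7 + (-2 + J)/(5 + J) (y(J) = -7 + (J - 2)/(J + 5) = -7 + (-2 + J)/(5 + J))
F(m) = -5 + m (F(m) = m - 5 = -5 + m)
12*(-1*5² + F(y(6))) = 12*(-1*5² + (-5 + (-37 - 6*6)/(5 + 6))) = 12*(-1*25 + (-5 + (-37 - 36)/11)) = 12*(-25 + (-5 + (1/11)*(-73))) = 12*(-25 + (-5 - 73/11)) = 12*(-25 - 128/11) = 12*(-403/11) = -4836/11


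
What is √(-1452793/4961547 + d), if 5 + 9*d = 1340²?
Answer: 2*√136425941383148634/1653849 ≈ 446.67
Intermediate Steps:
d = 1795595/9 (d = -5/9 + (⅑)*1340² = -5/9 + (⅑)*1795600 = -5/9 + 1795600/9 = 1795595/9 ≈ 1.9951e+5)
√(-1452793/4961547 + d) = √(-1452793/4961547 + 1795595/9) = √(989879545592/4961547) = 2*√136425941383148634/1653849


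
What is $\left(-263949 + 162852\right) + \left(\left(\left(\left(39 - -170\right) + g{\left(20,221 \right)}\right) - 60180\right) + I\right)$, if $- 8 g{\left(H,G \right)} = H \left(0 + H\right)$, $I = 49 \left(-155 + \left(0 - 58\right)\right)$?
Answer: $-171555$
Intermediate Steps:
$I = -10437$ ($I = 49 \left(-155 + \left(0 - 58\right)\right) = 49 \left(-155 - 58\right) = 49 \left(-213\right) = -10437$)
$g{\left(H,G \right)} = - \frac{H^{2}}{8}$ ($g{\left(H,G \right)} = - \frac{H \left(0 + H\right)}{8} = - \frac{H H}{8} = - \frac{H^{2}}{8}$)
$\left(-263949 + 162852\right) + \left(\left(\left(\left(39 - -170\right) + g{\left(20,221 \right)}\right) - 60180\right) + I\right) = \left(-263949 + 162852\right) - 70458 = -101097 + \left(\left(\left(\left(39 + 170\right) - 50\right) - 60180\right) - 10437\right) = -101097 + \left(\left(\left(209 - 50\right) - 60180\right) - 10437\right) = -101097 + \left(\left(159 - 60180\right) - 10437\right) = -101097 - 70458 = -171555$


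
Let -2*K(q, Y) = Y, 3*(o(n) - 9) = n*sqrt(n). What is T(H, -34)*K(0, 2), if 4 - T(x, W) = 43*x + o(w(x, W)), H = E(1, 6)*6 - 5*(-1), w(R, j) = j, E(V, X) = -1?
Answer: -38 - 34*I*sqrt(34)/3 ≈ -38.0 - 66.084*I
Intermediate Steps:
o(n) = 9 + n**(3/2)/3 (o(n) = 9 + (n*sqrt(n))/3 = 9 + n**(3/2)/3)
K(q, Y) = -Y/2
H = -1 (H = -1*6 - 5*(-1) = -6 + 5 = -1)
T(x, W) = -5 - 43*x - W**(3/2)/3 (T(x, W) = 4 - (43*x + (9 + W**(3/2)/3)) = 4 - (9 + 43*x + W**(3/2)/3) = 4 + (-9 - 43*x - W**(3/2)/3) = -5 - 43*x - W**(3/2)/3)
T(H, -34)*K(0, 2) = (-5 - 43*(-1) - (-34)*I*sqrt(34)/3)*(-1/2*2) = (-5 + 43 - (-34)*I*sqrt(34)/3)*(-1) = (-5 + 43 + 34*I*sqrt(34)/3)*(-1) = (38 + 34*I*sqrt(34)/3)*(-1) = -38 - 34*I*sqrt(34)/3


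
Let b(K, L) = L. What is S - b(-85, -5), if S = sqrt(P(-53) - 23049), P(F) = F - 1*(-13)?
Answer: 5 + I*sqrt(23089) ≈ 5.0 + 151.95*I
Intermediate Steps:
P(F) = 13 + F (P(F) = F + 13 = 13 + F)
S = I*sqrt(23089) (S = sqrt((13 - 53) - 23049) = sqrt(-40 - 23049) = sqrt(-23089) = I*sqrt(23089) ≈ 151.95*I)
S - b(-85, -5) = I*sqrt(23089) - 1*(-5) = I*sqrt(23089) + 5 = 5 + I*sqrt(23089)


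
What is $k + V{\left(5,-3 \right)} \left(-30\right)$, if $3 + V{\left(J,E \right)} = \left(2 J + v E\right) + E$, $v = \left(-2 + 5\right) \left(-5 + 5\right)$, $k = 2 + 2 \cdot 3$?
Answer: $-112$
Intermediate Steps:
$k = 8$ ($k = 2 + 6 = 8$)
$v = 0$ ($v = 3 \cdot 0 = 0$)
$V{\left(J,E \right)} = -3 + E + 2 J$ ($V{\left(J,E \right)} = -3 + \left(\left(2 J + 0 E\right) + E\right) = -3 + \left(\left(2 J + 0\right) + E\right) = -3 + \left(2 J + E\right) = -3 + \left(E + 2 J\right) = -3 + E + 2 J$)
$k + V{\left(5,-3 \right)} \left(-30\right) = 8 + \left(-3 - 3 + 2 \cdot 5\right) \left(-30\right) = 8 + \left(-3 - 3 + 10\right) \left(-30\right) = 8 + 4 \left(-30\right) = 8 - 120 = -112$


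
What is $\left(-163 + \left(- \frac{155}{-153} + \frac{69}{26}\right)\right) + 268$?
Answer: $\frac{432277}{3978} \approx 108.67$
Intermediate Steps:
$\left(-163 + \left(- \frac{155}{-153} + \frac{69}{26}\right)\right) + 268 = \left(-163 + \left(\left(-155\right) \left(- \frac{1}{153}\right) + 69 \cdot \frac{1}{26}\right)\right) + 268 = \left(-163 + \left(\frac{155}{153} + \frac{69}{26}\right)\right) + 268 = \left(-163 + \frac{14587}{3978}\right) + 268 = - \frac{633827}{3978} + 268 = \frac{432277}{3978}$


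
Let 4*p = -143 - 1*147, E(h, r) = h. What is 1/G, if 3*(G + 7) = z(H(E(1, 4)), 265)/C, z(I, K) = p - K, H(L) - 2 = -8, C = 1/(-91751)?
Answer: 2/20643961 ≈ 9.6881e-8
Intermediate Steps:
C = -1/91751 ≈ -1.0899e-5
H(L) = -6 (H(L) = 2 - 8 = -6)
p = -145/2 (p = (-143 - 1*147)/4 = (-143 - 147)/4 = (¼)*(-290) = -145/2 ≈ -72.500)
z(I, K) = -145/2 - K
G = 20643961/2 (G = -7 + ((-145/2 - 1*265)/(-1/91751))/3 = -7 + ((-145/2 - 265)*(-91751))/3 = -7 + (-675/2*(-91751))/3 = -7 + (⅓)*(61931925/2) = -7 + 20643975/2 = 20643961/2 ≈ 1.0322e+7)
1/G = 1/(20643961/2) = 2/20643961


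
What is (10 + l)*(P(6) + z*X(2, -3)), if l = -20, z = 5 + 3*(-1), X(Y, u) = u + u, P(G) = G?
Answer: 60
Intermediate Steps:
X(Y, u) = 2*u
z = 2 (z = 5 - 3 = 2)
(10 + l)*(P(6) + z*X(2, -3)) = (10 - 20)*(6 + 2*(2*(-3))) = -10*(6 + 2*(-6)) = -10*(6 - 12) = -10*(-6) = 60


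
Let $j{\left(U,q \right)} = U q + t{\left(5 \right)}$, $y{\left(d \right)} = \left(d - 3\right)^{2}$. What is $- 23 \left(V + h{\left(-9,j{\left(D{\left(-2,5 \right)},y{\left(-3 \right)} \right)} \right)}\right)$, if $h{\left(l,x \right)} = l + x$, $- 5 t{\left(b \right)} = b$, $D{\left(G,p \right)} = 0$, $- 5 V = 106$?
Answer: $\frac{3588}{5} \approx 717.6$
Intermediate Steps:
$V = - \frac{106}{5}$ ($V = \left(- \frac{1}{5}\right) 106 = - \frac{106}{5} \approx -21.2$)
$t{\left(b \right)} = - \frac{b}{5}$
$y{\left(d \right)} = \left(-3 + d\right)^{2}$
$j{\left(U,q \right)} = -1 + U q$ ($j{\left(U,q \right)} = U q - 1 = -1 + U q$)
$- 23 \left(V + h{\left(-9,j{\left(D{\left(-2,5 \right)},y{\left(-3 \right)} \right)} \right)}\right) = - 23 \left(- \frac{106}{5} - 10\right) = \left(-23\right) \left(- \frac{156}{5}\right) = \frac{3588}{5}$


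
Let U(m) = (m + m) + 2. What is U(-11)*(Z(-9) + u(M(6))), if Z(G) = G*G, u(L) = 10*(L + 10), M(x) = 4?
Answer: -4420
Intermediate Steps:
u(L) = 100 + 10*L (u(L) = 10*(10 + L) = 100 + 10*L)
Z(G) = G**2
U(m) = 2 + 2*m (U(m) = 2*m + 2 = 2 + 2*m)
U(-11)*(Z(-9) + u(M(6))) = (2 + 2*(-11))*((-9)**2 + (100 + 10*4)) = (2 - 22)*(81 + (100 + 40)) = -20*(81 + 140) = -20*221 = -4420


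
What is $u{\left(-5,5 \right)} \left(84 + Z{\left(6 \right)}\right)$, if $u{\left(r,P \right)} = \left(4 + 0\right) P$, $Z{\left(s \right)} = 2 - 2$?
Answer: $1680$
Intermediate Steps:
$Z{\left(s \right)} = 0$ ($Z{\left(s \right)} = 2 - 2 = 0$)
$u{\left(r,P \right)} = 4 P$
$u{\left(-5,5 \right)} \left(84 + Z{\left(6 \right)}\right) = 4 \cdot 5 \left(84 + 0\right) = 20 \cdot 84 = 1680$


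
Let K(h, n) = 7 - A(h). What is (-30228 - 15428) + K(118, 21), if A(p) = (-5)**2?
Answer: -45674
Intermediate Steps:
A(p) = 25
K(h, n) = -18 (K(h, n) = 7 - 1*25 = 7 - 25 = -18)
(-30228 - 15428) + K(118, 21) = (-30228 - 15428) - 18 = -45656 - 18 = -45674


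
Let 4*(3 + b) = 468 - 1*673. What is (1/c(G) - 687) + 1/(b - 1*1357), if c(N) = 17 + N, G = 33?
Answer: -38780061/56450 ≈ -686.98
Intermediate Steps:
b = -217/4 (b = -3 + (468 - 1*673)/4 = -3 + (468 - 673)/4 = -3 + (¼)*(-205) = -3 - 205/4 = -217/4 ≈ -54.250)
(1/c(G) - 687) + 1/(b - 1*1357) = (1/(17 + 33) - 687) + 1/(-217/4 - 1*1357) = (1/50 - 687) + 1/(-217/4 - 1357) = (1/50 - 687) + 1/(-5645/4) = -34349/50 - 4/5645 = -38780061/56450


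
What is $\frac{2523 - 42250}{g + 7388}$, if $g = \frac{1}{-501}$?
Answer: $- \frac{19903227}{3701387} \approx -5.3772$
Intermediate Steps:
$g = - \frac{1}{501} \approx -0.001996$
$\frac{2523 - 42250}{g + 7388} = \frac{2523 - 42250}{- \frac{1}{501} + 7388} = - \frac{39727}{\frac{3701387}{501}} = \left(-39727\right) \frac{501}{3701387} = - \frac{19903227}{3701387}$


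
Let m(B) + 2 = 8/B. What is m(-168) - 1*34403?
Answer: -722506/21 ≈ -34405.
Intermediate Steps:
m(B) = -2 + 8/B
m(-168) - 1*34403 = (-2 + 8/(-168)) - 1*34403 = (-2 + 8*(-1/168)) - 34403 = (-2 - 1/21) - 34403 = -43/21 - 34403 = -722506/21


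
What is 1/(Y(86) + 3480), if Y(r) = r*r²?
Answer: 1/639536 ≈ 1.5636e-6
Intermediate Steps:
Y(r) = r³
1/(Y(86) + 3480) = 1/(86³ + 3480) = 1/(636056 + 3480) = 1/639536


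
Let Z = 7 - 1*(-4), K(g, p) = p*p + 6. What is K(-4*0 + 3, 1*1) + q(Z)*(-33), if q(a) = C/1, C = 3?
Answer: -92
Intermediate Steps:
K(g, p) = 6 + p² (K(g, p) = p² + 6 = 6 + p²)
Z = 11 (Z = 7 + 4 = 11)
q(a) = 3 (q(a) = 3/1 = 3*1 = 3)
K(-4*0 + 3, 1*1) + q(Z)*(-33) = (6 + (1*1)²) + 3*(-33) = (6 + 1²) - 99 = (6 + 1) - 99 = 7 - 99 = -92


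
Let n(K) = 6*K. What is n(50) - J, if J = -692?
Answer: 992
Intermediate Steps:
n(50) - J = 6*50 - 1*(-692) = 300 + 692 = 992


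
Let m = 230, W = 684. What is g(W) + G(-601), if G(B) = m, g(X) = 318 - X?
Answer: -136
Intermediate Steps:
G(B) = 230
g(W) + G(-601) = (318 - 1*684) + 230 = (318 - 684) + 230 = -366 + 230 = -136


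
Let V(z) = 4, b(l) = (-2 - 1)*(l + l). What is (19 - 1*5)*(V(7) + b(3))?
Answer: -196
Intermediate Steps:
b(l) = -6*l
(19 - 1*5)*(V(7) + b(3)) = (19 - 1*5)*(4 - 6*3) = (19 - 5)*(4 - 18) = 14*(-14) = -196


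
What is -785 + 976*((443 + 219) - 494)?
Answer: 163183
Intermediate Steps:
-785 + 976*((443 + 219) - 494) = -785 + 976*(662 - 494) = -785 + 976*168 = -785 + 163968 = 163183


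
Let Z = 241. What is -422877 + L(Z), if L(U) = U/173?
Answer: -73157480/173 ≈ -4.2288e+5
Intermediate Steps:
L(U) = U/173 (L(U) = U*(1/173) = U/173)
-422877 + L(Z) = -422877 + (1/173)*241 = -422877 + 241/173 = -73157480/173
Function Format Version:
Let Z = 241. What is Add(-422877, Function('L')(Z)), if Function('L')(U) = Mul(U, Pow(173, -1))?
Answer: Rational(-73157480, 173) ≈ -4.2288e+5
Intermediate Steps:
Function('L')(U) = Mul(Rational(1, 173), U) (Function('L')(U) = Mul(U, Rational(1, 173)) = Mul(Rational(1, 173), U))
Add(-422877, Function('L')(Z)) = Add(-422877, Mul(Rational(1, 173), 241)) = Add(-422877, Rational(241, 173)) = Rational(-73157480, 173)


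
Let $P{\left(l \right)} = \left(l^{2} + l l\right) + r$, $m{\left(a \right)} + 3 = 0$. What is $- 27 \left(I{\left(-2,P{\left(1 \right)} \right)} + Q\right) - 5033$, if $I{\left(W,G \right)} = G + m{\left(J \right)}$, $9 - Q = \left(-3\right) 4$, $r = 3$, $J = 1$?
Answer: $-5654$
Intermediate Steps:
$m{\left(a \right)} = -3$ ($m{\left(a \right)} = -3 + 0 = -3$)
$Q = 21$ ($Q = 9 - \left(-3\right) 4 = 9 - -12 = 9 + 12 = 21$)
$P{\left(l \right)} = 3 + 2 l^{2}$ ($P{\left(l \right)} = \left(l^{2} + l l\right) + 3 = \left(l^{2} + l^{2}\right) + 3 = 2 l^{2} + 3 = 3 + 2 l^{2}$)
$I{\left(W,G \right)} = -3 + G$ ($I{\left(W,G \right)} = G - 3 = -3 + G$)
$- 27 \left(I{\left(-2,P{\left(1 \right)} \right)} + Q\right) - 5033 = - 27 \left(\left(-3 + \left(3 + 2 \cdot 1^{2}\right)\right) + 21\right) - 5033 = - 27 \left(\left(-3 + \left(3 + 2 \cdot 1\right)\right) + 21\right) - 5033 = - 27 \left(\left(-3 + \left(3 + 2\right)\right) + 21\right) - 5033 = - 27 \left(\left(-3 + 5\right) + 21\right) - 5033 = - 27 \left(2 + 21\right) - 5033 = \left(-27\right) 23 - 5033 = -621 - 5033 = -5654$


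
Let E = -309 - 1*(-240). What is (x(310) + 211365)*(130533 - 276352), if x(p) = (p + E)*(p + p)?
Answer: -52609307915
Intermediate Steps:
E = -69 (E = -309 + 240 = -69)
x(p) = 2*p*(-69 + p) (x(p) = (p - 69)*(p + p) = (-69 + p)*(2*p) = 2*p*(-69 + p))
(x(310) + 211365)*(130533 - 276352) = (2*310*(-69 + 310) + 211365)*(130533 - 276352) = (2*310*241 + 211365)*(-145819) = (149420 + 211365)*(-145819) = 360785*(-145819) = -52609307915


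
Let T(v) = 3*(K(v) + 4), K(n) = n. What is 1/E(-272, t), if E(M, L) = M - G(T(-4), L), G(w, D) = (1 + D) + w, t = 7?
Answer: -1/280 ≈ -0.0035714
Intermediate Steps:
T(v) = 12 + 3*v (T(v) = 3*(v + 4) = 3*(4 + v) = 12 + 3*v)
G(w, D) = 1 + D + w
E(M, L) = -1 + M - L (E(M, L) = M - (1 + L + (12 + 3*(-4))) = M - (1 + L + (12 - 12)) = M - (1 + L + 0) = M - (1 + L) = M + (-1 - L) = -1 + M - L)
1/E(-272, t) = 1/(-1 - 272 - 1*7) = 1/(-1 - 272 - 7) = 1/(-280) = -1/280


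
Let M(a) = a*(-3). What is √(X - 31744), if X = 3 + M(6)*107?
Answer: I*√33667 ≈ 183.49*I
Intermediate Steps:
M(a) = -3*a
X = -1923 (X = 3 - 3*6*107 = 3 - 18*107 = 3 - 1926 = -1923)
√(X - 31744) = √(-1923 - 31744) = √(-33667) = I*√33667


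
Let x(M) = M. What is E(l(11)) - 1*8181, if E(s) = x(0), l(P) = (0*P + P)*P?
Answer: -8181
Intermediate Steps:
l(P) = P² (l(P) = (0 + P)*P = P*P = P²)
E(s) = 0
E(l(11)) - 1*8181 = 0 - 1*8181 = 0 - 8181 = -8181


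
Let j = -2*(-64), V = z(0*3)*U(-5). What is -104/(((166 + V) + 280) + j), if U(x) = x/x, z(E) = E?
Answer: -52/287 ≈ -0.18118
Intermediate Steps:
U(x) = 1
V = 0 (V = (0*3)*1 = 0*1 = 0)
j = 128
-104/(((166 + V) + 280) + j) = -104/(((166 + 0) + 280) + 128) = -104/((166 + 280) + 128) = -104/(446 + 128) = -104/574 = -104*1/574 = -52/287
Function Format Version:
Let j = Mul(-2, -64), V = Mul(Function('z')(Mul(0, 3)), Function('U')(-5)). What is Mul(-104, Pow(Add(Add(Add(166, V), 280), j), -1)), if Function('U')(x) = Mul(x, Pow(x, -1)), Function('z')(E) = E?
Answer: Rational(-52, 287) ≈ -0.18118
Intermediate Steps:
Function('U')(x) = 1
V = 0 (V = Mul(Mul(0, 3), 1) = Mul(0, 1) = 0)
j = 128
Mul(-104, Pow(Add(Add(Add(166, V), 280), j), -1)) = Mul(-104, Pow(Add(Add(Add(166, 0), 280), 128), -1)) = Mul(-104, Pow(Add(Add(166, 280), 128), -1)) = Mul(-104, Pow(Add(446, 128), -1)) = Mul(-104, Pow(574, -1)) = Mul(-104, Rational(1, 574)) = Rational(-52, 287)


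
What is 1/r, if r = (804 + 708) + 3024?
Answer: 1/4536 ≈ 0.00022046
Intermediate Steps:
r = 4536 (r = 1512 + 3024 = 4536)
1/r = 1/4536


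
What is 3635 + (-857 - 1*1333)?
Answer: 1445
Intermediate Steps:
3635 + (-857 - 1*1333) = 3635 + (-857 - 1333) = 3635 - 2190 = 1445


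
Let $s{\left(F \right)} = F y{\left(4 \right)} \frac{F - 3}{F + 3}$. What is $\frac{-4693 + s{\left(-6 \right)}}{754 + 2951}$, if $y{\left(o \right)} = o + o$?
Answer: $- \frac{4837}{3705} \approx -1.3055$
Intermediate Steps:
$y{\left(o \right)} = 2 o$
$s{\left(F \right)} = \frac{8 F \left(-3 + F\right)}{3 + F}$ ($s{\left(F \right)} = F 2 \cdot 4 \frac{F - 3}{F + 3} = F 8 \frac{-3 + F}{3 + F} = 8 F \frac{-3 + F}{3 + F} = \frac{8 F \left(-3 + F\right)}{3 + F}$)
$\frac{-4693 + s{\left(-6 \right)}}{754 + 2951} = \frac{-4693 + 8 \left(-6\right) \frac{1}{3 - 6} \left(-3 - 6\right)}{754 + 2951} = \frac{-4693 + 8 \left(-6\right) \frac{1}{-3} \left(-9\right)}{3705} = \left(-4693 + 8 \left(-6\right) \left(- \frac{1}{3}\right) \left(-9\right)\right) \frac{1}{3705} = \left(-4693 - 144\right) \frac{1}{3705} = \left(-4837\right) \frac{1}{3705} = - \frac{4837}{3705}$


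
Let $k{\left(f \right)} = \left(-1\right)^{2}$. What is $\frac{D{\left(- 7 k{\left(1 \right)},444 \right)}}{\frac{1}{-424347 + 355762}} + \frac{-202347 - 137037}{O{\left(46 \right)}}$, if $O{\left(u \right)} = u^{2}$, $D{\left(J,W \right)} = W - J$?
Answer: $- \frac{16363025561}{529} \approx -3.0932 \cdot 10^{7}$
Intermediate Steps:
$k{\left(f \right)} = 1$
$\frac{D{\left(- 7 k{\left(1 \right)},444 \right)}}{\frac{1}{-424347 + 355762}} + \frac{-202347 - 137037}{O{\left(46 \right)}} = \frac{444 - \left(-7\right) 1}{\frac{1}{-424347 + 355762}} + \frac{-202347 - 137037}{46^{2}} = \frac{444 - -7}{\frac{1}{-68585}} - \frac{339384}{2116} = \frac{444 + 7}{- \frac{1}{68585}} - \frac{84846}{529} = 451 \left(-68585\right) - \frac{84846}{529} = -30931835 - \frac{84846}{529} = - \frac{16363025561}{529}$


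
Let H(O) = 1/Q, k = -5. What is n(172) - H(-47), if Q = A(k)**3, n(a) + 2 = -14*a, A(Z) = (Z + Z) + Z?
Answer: -8133749/3375 ≈ -2410.0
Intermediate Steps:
A(Z) = 3*Z (A(Z) = 2*Z + Z = 3*Z)
n(a) = -2 - 14*a
Q = -3375 (Q = (3*(-5))**3 = (-15)**3 = -3375)
H(O) = -1/3375 (H(O) = 1/(-3375) = -1/3375)
n(172) - H(-47) = (-2 - 14*172) - 1*(-1/3375) = (-2 - 2408) + 1/3375 = -2410 + 1/3375 = -8133749/3375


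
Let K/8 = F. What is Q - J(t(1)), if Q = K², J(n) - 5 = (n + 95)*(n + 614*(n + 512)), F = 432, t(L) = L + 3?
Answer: -19422041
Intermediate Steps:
t(L) = 3 + L
K = 3456 (K = 8*432 = 3456)
J(n) = 5 + (95 + n)*(314368 + 615*n) (J(n) = 5 + (n + 95)*(n + 614*(n + 512)) = 5 + (95 + n)*(n + 614*(512 + n)) = 5 + (95 + n)*(n + (314368 + 614*n)) = 5 + (95 + n)*(314368 + 615*n))
Q = 11943936 (Q = 3456² = 11943936)
Q - J(t(1)) = 11943936 - (29864965 + 615*(3 + 1)² + 372793*(3 + 1)) = 11943936 - (29864965 + 615*4² + 372793*4) = 11943936 - (29864965 + 615*16 + 1491172) = 11943936 - (29864965 + 9840 + 1491172) = 11943936 - 1*31365977 = 11943936 - 31365977 = -19422041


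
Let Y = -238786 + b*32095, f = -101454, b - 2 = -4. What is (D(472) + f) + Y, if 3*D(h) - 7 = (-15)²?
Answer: -1213058/3 ≈ -4.0435e+5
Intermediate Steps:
b = -2 (b = 2 - 4 = -2)
Y = -302976 (Y = -238786 - 2*32095 = -238786 - 64190 = -302976)
D(h) = 232/3 (D(h) = 7/3 + (⅓)*(-15)² = 7/3 + (⅓)*225 = 7/3 + 75 = 232/3)
(D(472) + f) + Y = (232/3 - 101454) - 302976 = -304130/3 - 302976 = -1213058/3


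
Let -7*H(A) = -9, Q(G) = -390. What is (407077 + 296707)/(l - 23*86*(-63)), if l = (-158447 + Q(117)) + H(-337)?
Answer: -615811/29944 ≈ -20.565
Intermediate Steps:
H(A) = 9/7 (H(A) = -⅐*(-9) = 9/7)
l = -1111850/7 (l = (-158447 - 390) + 9/7 = -158837 + 9/7 = -1111850/7 ≈ -1.5884e+5)
(407077 + 296707)/(l - 23*86*(-63)) = (407077 + 296707)/(-1111850/7 - 23*86*(-63)) = 703784/(-1111850/7 - 1978*(-63)) = 703784/(-1111850/7 + 124614) = 703784/(-239552/7) = 703784*(-7/239552) = -615811/29944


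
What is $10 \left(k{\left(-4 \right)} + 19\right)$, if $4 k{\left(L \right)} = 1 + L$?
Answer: $\frac{365}{2} \approx 182.5$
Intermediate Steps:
$k{\left(L \right)} = \frac{1}{4} + \frac{L}{4}$ ($k{\left(L \right)} = \frac{1 + L}{4} = \frac{1}{4} + \frac{L}{4}$)
$10 \left(k{\left(-4 \right)} + 19\right) = 10 \left(\left(\frac{1}{4} + \frac{1}{4} \left(-4\right)\right) + 19\right) = 10 \left(\left(\frac{1}{4} - 1\right) + 19\right) = 10 \left(- \frac{3}{4} + 19\right) = 10 \cdot \frac{73}{4} = \frac{365}{2}$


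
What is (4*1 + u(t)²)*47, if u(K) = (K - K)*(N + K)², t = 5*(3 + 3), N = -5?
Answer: 188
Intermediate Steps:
t = 30 (t = 5*6 = 30)
u(K) = 0 (u(K) = (K - K)*(-5 + K)² = 0*(-5 + K)² = 0)
(4*1 + u(t)²)*47 = (4*1 + 0²)*47 = (4 + 0)*47 = 4*47 = 188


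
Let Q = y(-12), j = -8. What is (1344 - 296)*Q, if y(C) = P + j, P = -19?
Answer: -28296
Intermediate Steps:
y(C) = -27 (y(C) = -19 - 8 = -27)
Q = -27
(1344 - 296)*Q = (1344 - 296)*(-27) = 1048*(-27) = -28296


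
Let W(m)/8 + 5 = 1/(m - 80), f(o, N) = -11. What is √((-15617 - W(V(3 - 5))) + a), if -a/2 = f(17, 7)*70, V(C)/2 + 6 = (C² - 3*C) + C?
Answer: I*√5067319/19 ≈ 118.48*I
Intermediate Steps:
V(C) = -12 - 4*C + 2*C² (V(C) = -12 + 2*((C² - 3*C) + C) = -12 + 2*(C² - 2*C) = -12 + (-4*C + 2*C²) = -12 - 4*C + 2*C²)
W(m) = -40 + 8/(-80 + m) (W(m) = -40 + 8/(m - 80) = -40 + 8/(-80 + m))
a = 1540 (a = -(-22)*70 = -2*(-770) = 1540)
√((-15617 - W(V(3 - 5))) + a) = √((-15617 - 8*(401 - 5*(-12 - 4*(3 - 5) + 2*(3 - 5)²))/(-80 + (-12 - 4*(3 - 5) + 2*(3 - 5)²))) + 1540) = √((-15617 - 8*(401 - 5*(-12 - 4*(-2) + 2*(-2)²))/(-80 + (-12 - 4*(-2) + 2*(-2)²))) + 1540) = √((-15617 - 8*(401 - 5*(-12 + 8 + 2*4))/(-80 + (-12 + 8 + 2*4))) + 1540) = √((-15617 - 8*(401 - 5*(-12 + 8 + 8))/(-80 + (-12 + 8 + 8))) + 1540) = √((-15617 - 8*(401 - 5*4)/(-80 + 4)) + 1540) = √((-15617 - 8*(401 - 20)/(-76)) + 1540) = √((-15617 - 8*(-1)*381/76) + 1540) = √((-15617 - 1*(-762/19)) + 1540) = √((-15617 + 762/19) + 1540) = √(-295961/19 + 1540) = √(-266701/19) = I*√5067319/19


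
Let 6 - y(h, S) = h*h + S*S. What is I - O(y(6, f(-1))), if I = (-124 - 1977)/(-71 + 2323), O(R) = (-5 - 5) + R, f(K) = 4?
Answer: 124011/2252 ≈ 55.067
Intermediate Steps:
y(h, S) = 6 - S² - h² (y(h, S) = 6 - (h*h + S*S) = 6 - (h² + S²) = 6 - (S² + h²) = 6 + (-S² - h²) = 6 - S² - h²)
O(R) = -10 + R
I = -2101/2252 ≈ -0.93295
I - O(y(6, f(-1))) = -2101/2252 - (-10 + (6 - 1*4² - 1*6²)) = -2101/2252 - (-10 + (6 - 1*16 - 1*36)) = -2101/2252 - (-10 + (6 - 16 - 36)) = -2101/2252 - (-10 - 46) = -2101/2252 - 1*(-56) = -2101/2252 + 56 = 124011/2252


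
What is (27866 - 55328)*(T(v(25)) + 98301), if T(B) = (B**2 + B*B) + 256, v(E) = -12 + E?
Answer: -2715854490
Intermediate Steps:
T(B) = 256 + 2*B**2 (T(B) = (B**2 + B**2) + 256 = 2*B**2 + 256 = 256 + 2*B**2)
(27866 - 55328)*(T(v(25)) + 98301) = (27866 - 55328)*((256 + 2*(-12 + 25)**2) + 98301) = -27462*((256 + 2*13**2) + 98301) = -27462*((256 + 2*169) + 98301) = -27462*((256 + 338) + 98301) = -27462*(594 + 98301) = -27462*98895 = -2715854490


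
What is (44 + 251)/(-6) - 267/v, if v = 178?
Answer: -152/3 ≈ -50.667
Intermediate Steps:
(44 + 251)/(-6) - 267/v = (44 + 251)/(-6) - 267/178 = 295*(-1/6) - 267*1/178 = -295/6 - 3/2 = -152/3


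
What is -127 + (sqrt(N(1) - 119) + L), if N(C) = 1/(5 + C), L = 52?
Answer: -75 + I*sqrt(4278)/6 ≈ -75.0 + 10.901*I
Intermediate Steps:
-127 + (sqrt(N(1) - 119) + L) = -127 + (sqrt(1/(5 + 1) - 119) + 52) = -127 + (sqrt(1/6 - 119) + 52) = -127 + (sqrt(-713/6) + 52) = -127 + (I*sqrt(4278)/6 + 52) = -127 + (52 + I*sqrt(4278)/6) = -75 + I*sqrt(4278)/6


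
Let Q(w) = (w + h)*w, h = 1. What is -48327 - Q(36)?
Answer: -49659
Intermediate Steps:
Q(w) = w*(1 + w) (Q(w) = (w + 1)*w = (1 + w)*w = w*(1 + w))
-48327 - Q(36) = -48327 - 36*(1 + 36) = -48327 - 36*37 = -48327 - 1*1332 = -48327 - 1332 = -49659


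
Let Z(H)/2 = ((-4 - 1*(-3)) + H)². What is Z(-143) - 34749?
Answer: 6723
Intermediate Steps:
Z(H) = 2*(-1 + H)² (Z(H) = 2*((-4 - 1*(-3)) + H)² = 2*((-4 + 3) + H)² = 2*(-1 + H)²)
Z(-143) - 34749 = 2*(-1 - 143)² - 34749 = 2*(-144)² - 34749 = 2*20736 - 34749 = 41472 - 34749 = 6723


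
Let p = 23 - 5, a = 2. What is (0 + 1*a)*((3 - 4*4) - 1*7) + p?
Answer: -22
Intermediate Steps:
p = 18
(0 + 1*a)*((3 - 4*4) - 1*7) + p = (0 + 1*2)*((3 - 4*4) - 1*7) + 18 = (0 + 2)*((3 - 16) - 7) + 18 = 2*(-13 - 7) + 18 = 2*(-20) + 18 = -40 + 18 = -22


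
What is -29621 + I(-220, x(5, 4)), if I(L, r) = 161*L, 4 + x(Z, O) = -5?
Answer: -65041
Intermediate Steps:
x(Z, O) = -9 (x(Z, O) = -4 - 5 = -9)
-29621 + I(-220, x(5, 4)) = -29621 + 161*(-220) = -29621 - 35420 = -65041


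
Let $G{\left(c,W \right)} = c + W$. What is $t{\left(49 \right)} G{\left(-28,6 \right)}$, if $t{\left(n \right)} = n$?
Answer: $-1078$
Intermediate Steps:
$G{\left(c,W \right)} = W + c$
$t{\left(49 \right)} G{\left(-28,6 \right)} = 49 \left(6 - 28\right) = 49 \left(-22\right) = -1078$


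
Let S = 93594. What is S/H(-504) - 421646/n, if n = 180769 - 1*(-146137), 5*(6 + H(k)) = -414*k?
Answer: 5417990202/5683424263 ≈ 0.95330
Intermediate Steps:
H(k) = -6 - 414*k/5 (H(k) = -6 + (-414*k)/5 = -6 - 414*k/5)
n = 326906 (n = 180769 + 146137 = 326906)
S/H(-504) - 421646/n = 93594/(-6 - 414/5*(-504)) - 421646/326906 = 93594/(-6 + 208656/5) - 421646*1/326906 = 93594/(208626/5) - 210823/163453 = 93594*(5/208626) - 210823/163453 = 77995/34771 - 210823/163453 = 5417990202/5683424263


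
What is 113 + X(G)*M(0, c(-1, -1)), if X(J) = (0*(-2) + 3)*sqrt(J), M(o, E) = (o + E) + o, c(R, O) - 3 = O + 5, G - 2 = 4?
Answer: 113 + 21*sqrt(6) ≈ 164.44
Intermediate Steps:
G = 6 (G = 2 + 4 = 6)
c(R, O) = 8 + O (c(R, O) = 3 + (O + 5) = 3 + (5 + O) = 8 + O)
M(o, E) = E + 2*o (M(o, E) = (E + o) + o = E + 2*o)
X(J) = 3*sqrt(J) (X(J) = (0 + 3)*sqrt(J) = 3*sqrt(J))
113 + X(G)*M(0, c(-1, -1)) = 113 + (3*sqrt(6))*((8 - 1) + 2*0) = 113 + (3*sqrt(6))*(7 + 0) = 113 + (3*sqrt(6))*7 = 113 + 21*sqrt(6)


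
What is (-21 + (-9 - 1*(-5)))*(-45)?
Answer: 1125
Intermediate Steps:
(-21 + (-9 - 1*(-5)))*(-45) = (-21 + (-9 + 5))*(-45) = (-21 - 4)*(-45) = -25*(-45) = 1125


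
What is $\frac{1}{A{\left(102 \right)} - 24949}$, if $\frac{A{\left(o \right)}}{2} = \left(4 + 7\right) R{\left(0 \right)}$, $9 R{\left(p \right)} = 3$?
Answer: $- \frac{3}{74825} \approx -4.0094 \cdot 10^{-5}$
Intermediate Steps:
$R{\left(p \right)} = \frac{1}{3}$ ($R{\left(p \right)} = \frac{1}{9} \cdot 3 = \frac{1}{3}$)
$A{\left(o \right)} = \frac{22}{3}$ ($A{\left(o \right)} = 2 \left(4 + 7\right) \frac{1}{3} = 2 \cdot 11 \cdot \frac{1}{3} = 2 \cdot \frac{11}{3} = \frac{22}{3}$)
$\frac{1}{A{\left(102 \right)} - 24949} = \frac{1}{\frac{22}{3} - 24949} = \frac{1}{- \frac{74825}{3}} = - \frac{3}{74825}$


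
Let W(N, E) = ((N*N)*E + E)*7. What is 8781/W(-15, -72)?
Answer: -2927/37968 ≈ -0.077091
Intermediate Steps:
W(N, E) = 7*E + 7*E*N² (W(N, E) = (N²*E + E)*7 = (E*N² + E)*7 = (E + E*N²)*7 = 7*E + 7*E*N²)
8781/W(-15, -72) = 8781/((7*(-72)*(1 + (-15)²))) = 8781/((7*(-72)*(1 + 225))) = 8781/((7*(-72)*226)) = 8781/(-113904) = 8781*(-1/113904) = -2927/37968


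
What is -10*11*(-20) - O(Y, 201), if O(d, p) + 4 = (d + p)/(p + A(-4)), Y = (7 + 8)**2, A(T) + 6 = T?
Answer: 420538/191 ≈ 2201.8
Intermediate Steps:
A(T) = -6 + T
Y = 225 (Y = 15**2 = 225)
O(d, p) = -4 + (d + p)/(-10 + p) (O(d, p) = -4 + (d + p)/(p + (-6 - 4)) = -4 + (d + p)/(p - 10) = -4 + (d + p)/(-10 + p))
-10*11*(-20) - O(Y, 201) = -10*11*(-20) - (40 + 225 - 3*201)/(-10 + 201) = -110*(-20) - (40 + 225 - 603)/191 = 2200 - (-338)/191 = 2200 - 1*(-338/191) = 2200 + 338/191 = 420538/191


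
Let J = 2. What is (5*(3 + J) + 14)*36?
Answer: 1404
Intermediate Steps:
(5*(3 + J) + 14)*36 = (5*(3 + 2) + 14)*36 = (5*5 + 14)*36 = (25 + 14)*36 = 39*36 = 1404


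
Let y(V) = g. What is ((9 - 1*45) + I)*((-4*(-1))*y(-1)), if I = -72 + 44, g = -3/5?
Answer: 768/5 ≈ 153.60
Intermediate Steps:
g = -⅗ (g = -3*⅕ = -⅗ ≈ -0.60000)
y(V) = -⅗
I = -28
((9 - 1*45) + I)*((-4*(-1))*y(-1)) = ((9 - 1*45) - 28)*(-4*(-1)*(-⅗)) = ((9 - 45) - 28)*(4*(-⅗)) = (-36 - 28)*(-12/5) = -64*(-12/5) = 768/5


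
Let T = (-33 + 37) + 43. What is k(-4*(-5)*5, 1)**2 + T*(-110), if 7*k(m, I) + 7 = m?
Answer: -244681/49 ≈ -4993.5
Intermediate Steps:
k(m, I) = -1 + m/7
T = 47 (T = 4 + 43 = 47)
k(-4*(-5)*5, 1)**2 + T*(-110) = (-1 + (-4*(-5)*5)/7)**2 + 47*(-110) = (-1 + (20*5)/7)**2 - 5170 = (-1 + (1/7)*100)**2 - 5170 = (-1 + 100/7)**2 - 5170 = (93/7)**2 - 5170 = 8649/49 - 5170 = -244681/49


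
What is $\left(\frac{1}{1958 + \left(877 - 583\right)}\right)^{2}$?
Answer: $\frac{1}{5071504} \approx 1.9718 \cdot 10^{-7}$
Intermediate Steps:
$\left(\frac{1}{1958 + \left(877 - 583\right)}\right)^{2} = \left(\frac{1}{1958 + 294}\right)^{2} = \left(\frac{1}{2252}\right)^{2} = \frac{1}{5071504}$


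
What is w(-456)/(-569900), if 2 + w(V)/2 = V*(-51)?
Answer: -11627/142475 ≈ -0.081607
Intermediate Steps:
w(V) = -4 - 102*V (w(V) = -4 + 2*(V*(-51)) = -4 + 2*(-51*V) = -4 - 102*V)
w(-456)/(-569900) = (-4 - 102*(-456))/(-569900) = (-4 + 46512)*(-1/569900) = 46508*(-1/569900) = -11627/142475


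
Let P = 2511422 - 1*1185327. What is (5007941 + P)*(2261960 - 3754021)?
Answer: -9450768088196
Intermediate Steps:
P = 1326095 (P = 2511422 - 1185327 = 1326095)
(5007941 + P)*(2261960 - 3754021) = (5007941 + 1326095)*(2261960 - 3754021) = 6334036*(-1492061) = -9450768088196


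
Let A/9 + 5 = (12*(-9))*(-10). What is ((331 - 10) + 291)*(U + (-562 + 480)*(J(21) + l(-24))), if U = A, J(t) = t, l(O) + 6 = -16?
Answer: 5971284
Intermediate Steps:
A = 9675 (A = -45 + 9*((12*(-9))*(-10)) = -45 + 9*(-108*(-10)) = -45 + 9*1080 = -45 + 9720 = 9675)
l(O) = -22 (l(O) = -6 - 16 = -22)
U = 9675
((331 - 10) + 291)*(U + (-562 + 480)*(J(21) + l(-24))) = ((331 - 10) + 291)*(9675 + (-562 + 480)*(21 - 22)) = (321 + 291)*(9675 - 82*(-1)) = 612*(9675 + 82) = 612*9757 = 5971284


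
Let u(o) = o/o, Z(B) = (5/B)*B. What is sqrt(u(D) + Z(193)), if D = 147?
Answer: sqrt(6) ≈ 2.4495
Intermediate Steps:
Z(B) = 5
u(o) = 1
sqrt(u(D) + Z(193)) = sqrt(1 + 5) = sqrt(6)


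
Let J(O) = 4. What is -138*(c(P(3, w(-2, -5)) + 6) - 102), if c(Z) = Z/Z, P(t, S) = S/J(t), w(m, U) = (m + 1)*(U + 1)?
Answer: 13938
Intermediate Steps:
w(m, U) = (1 + U)*(1 + m) (w(m, U) = (1 + m)*(1 + U) = (1 + U)*(1 + m))
P(t, S) = S/4
c(Z) = 1
-138*(c(P(3, w(-2, -5)) + 6) - 102) = -138*(1 - 102) = -138*(-101) = 13938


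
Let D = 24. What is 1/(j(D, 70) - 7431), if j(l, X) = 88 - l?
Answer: -1/7367 ≈ -0.00013574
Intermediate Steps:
1/(j(D, 70) - 7431) = 1/((88 - 1*24) - 7431) = 1/((88 - 24) - 7431) = 1/(64 - 7431) = 1/(-7367) = -1/7367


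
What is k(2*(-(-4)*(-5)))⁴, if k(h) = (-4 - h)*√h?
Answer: 2687385600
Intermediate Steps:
k(h) = √h*(-4 - h)
k(2*(-(-4)*(-5)))⁴ = (√(2*(-(-4)*(-5)))*(-4 - 2*(-(-4)*(-5))))⁴ = (√(2*(-4*5))*(-4 - 2*(-4*5)))⁴ = (√(2*(-20))*(-4 - 2*(-20)))⁴ = (√(-40)*(-4 - 1*(-40)))⁴ = ((2*I*√10)*(-4 + 40))⁴ = ((2*I*√10)*36)⁴ = (72*I*√10)⁴ = 2687385600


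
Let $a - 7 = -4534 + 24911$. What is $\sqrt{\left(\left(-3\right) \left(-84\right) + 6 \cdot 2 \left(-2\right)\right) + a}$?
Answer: $2 \sqrt{5153} \approx 143.57$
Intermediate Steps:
$a = 20384$ ($a = 7 + \left(-4534 + 24911\right) = 7 + 20377 = 20384$)
$\sqrt{\left(\left(-3\right) \left(-84\right) + 6 \cdot 2 \left(-2\right)\right) + a} = \sqrt{\left(\left(-3\right) \left(-84\right) + 6 \cdot 2 \left(-2\right)\right) + 20384} = \sqrt{\left(252 + 12 \left(-2\right)\right) + 20384} = \sqrt{\left(252 - 24\right) + 20384} = \sqrt{228 + 20384} = \sqrt{20612} = 2 \sqrt{5153}$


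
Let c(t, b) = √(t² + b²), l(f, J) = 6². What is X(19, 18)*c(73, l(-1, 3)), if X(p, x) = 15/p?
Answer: 75*√265/19 ≈ 64.259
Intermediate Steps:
l(f, J) = 36
c(t, b) = √(b² + t²)
X(19, 18)*c(73, l(-1, 3)) = (15/19)*√(36² + 73²) = (15*(1/19))*√(1296 + 5329) = 15*√6625/19 = 15*(5*√265)/19 = 75*√265/19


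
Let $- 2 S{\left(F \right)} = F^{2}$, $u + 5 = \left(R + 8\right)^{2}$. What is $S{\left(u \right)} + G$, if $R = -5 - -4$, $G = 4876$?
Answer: $3908$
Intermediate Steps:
$R = -1$ ($R = -5 + 4 = -1$)
$u = 44$ ($u = -5 + \left(-1 + 8\right)^{2} = -5 + 7^{2} = -5 + 49 = 44$)
$S{\left(F \right)} = - \frac{F^{2}}{2}$
$S{\left(u \right)} + G = - \frac{44^{2}}{2} + 4876 = \left(- \frac{1}{2}\right) 1936 + 4876 = -968 + 4876 = 3908$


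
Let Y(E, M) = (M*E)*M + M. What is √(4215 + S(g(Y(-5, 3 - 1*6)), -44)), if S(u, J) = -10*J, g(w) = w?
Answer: 7*√95 ≈ 68.228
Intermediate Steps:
Y(E, M) = M + E*M² (Y(E, M) = (E*M)*M + M = E*M² + M = M + E*M²)
√(4215 + S(g(Y(-5, 3 - 1*6)), -44)) = √(4215 - 10*(-44)) = √(4215 + 440) = √4655 = 7*√95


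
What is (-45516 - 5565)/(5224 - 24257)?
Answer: 51081/19033 ≈ 2.6838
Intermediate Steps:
(-45516 - 5565)/(5224 - 24257) = -51081/(-19033) = -51081*(-1/19033) = 51081/19033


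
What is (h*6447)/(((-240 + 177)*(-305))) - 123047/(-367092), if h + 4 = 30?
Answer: 1014238783/111963060 ≈ 9.0587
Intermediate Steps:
h = 26 (h = -4 + 30 = 26)
(h*6447)/(((-240 + 177)*(-305))) - 123047/(-367092) = (26*6447)/(((-240 + 177)*(-305))) - 123047/(-367092) = 167622/((-63*(-305))) - 123047*(-1/367092) = 167622/19215 + 123047/367092 = 167622*(1/19215) + 123047/367092 = 7982/915 + 123047/367092 = 1014238783/111963060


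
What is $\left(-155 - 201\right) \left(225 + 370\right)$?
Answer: $-211820$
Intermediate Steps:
$\left(-155 - 201\right) \left(225 + 370\right) = \left(-356\right) 595 = -211820$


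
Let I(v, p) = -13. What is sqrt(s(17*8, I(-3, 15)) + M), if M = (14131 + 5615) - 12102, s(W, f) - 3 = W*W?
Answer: sqrt(26143) ≈ 161.69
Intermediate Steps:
s(W, f) = 3 + W**2 (s(W, f) = 3 + W*W = 3 + W**2)
M = 7644 (M = 19746 - 12102 = 7644)
sqrt(s(17*8, I(-3, 15)) + M) = sqrt((3 + (17*8)**2) + 7644) = sqrt((3 + 136**2) + 7644) = sqrt((3 + 18496) + 7644) = sqrt(18499 + 7644) = sqrt(26143)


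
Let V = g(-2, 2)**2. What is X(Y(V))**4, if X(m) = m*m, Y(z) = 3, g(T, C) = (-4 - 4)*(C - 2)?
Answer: 6561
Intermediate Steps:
g(T, C) = 16 - 8*C (g(T, C) = -8*(-2 + C) = 16 - 8*C)
V = 0 (V = (16 - 8*2)**2 = (16 - 16)**2 = 0**2 = 0)
X(m) = m**2
X(Y(V))**4 = (3**2)**4 = 9**4 = 6561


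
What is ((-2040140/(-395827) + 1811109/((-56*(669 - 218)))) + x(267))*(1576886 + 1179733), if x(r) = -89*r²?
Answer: -2106617664874109966415/120445864 ≈ -1.7490e+13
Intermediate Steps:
((-2040140/(-395827) + 1811109/((-56*(669 - 218)))) + x(267))*(1576886 + 1179733) = ((-2040140/(-395827) + 1811109/((-56*(669 - 218)))) - 89*267²)*(1576886 + 1179733) = ((-2040140*(-1/395827) + 1811109/((-56*451))) - 89*71289)*2756619 = ((24580/4769 + 1811109/(-25256)) - 6344721)*2756619 = ((24580/4769 + 1811109*(-1/25256)) - 6344721)*2756619 = ((24580/4769 - 1811109/25256) - 6344721)*2756619 = (-8016386341/120445864 - 6344721)*2756619 = -764203419070285/120445864*2756619 = -2106617664874109966415/120445864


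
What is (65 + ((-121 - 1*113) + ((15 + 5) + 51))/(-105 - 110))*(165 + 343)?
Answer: 7182104/215 ≈ 33405.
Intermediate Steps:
(65 + ((-121 - 1*113) + ((15 + 5) + 51))/(-105 - 110))*(165 + 343) = (65 + ((-121 - 113) + (20 + 51))/(-215))*508 = (65 + (-234 + 71)*(-1/215))*508 = (65 - 163*(-1/215))*508 = (65 + 163/215)*508 = (14138/215)*508 = 7182104/215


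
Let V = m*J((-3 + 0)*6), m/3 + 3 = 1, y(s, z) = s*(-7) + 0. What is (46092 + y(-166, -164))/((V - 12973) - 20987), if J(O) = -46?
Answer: -23627/16842 ≈ -1.4029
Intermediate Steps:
y(s, z) = -7*s (y(s, z) = -7*s + 0 = -7*s)
m = -6 (m = -9 + 3*1 = -9 + 3 = -6)
V = 276 (V = -6*(-46) = 276)
(46092 + y(-166, -164))/((V - 12973) - 20987) = (46092 - 7*(-166))/((276 - 12973) - 20987) = (46092 + 1162)/(-12697 - 20987) = 47254/(-33684) = 47254*(-1/33684) = -23627/16842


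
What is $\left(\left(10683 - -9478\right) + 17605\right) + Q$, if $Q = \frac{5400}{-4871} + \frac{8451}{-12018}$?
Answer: $\frac{736901139109}{19513226} \approx 37764.0$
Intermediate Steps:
$Q = - \frac{35354007}{19513226}$ ($Q = 5400 \left(- \frac{1}{4871}\right) + 8451 \left(- \frac{1}{12018}\right) = - \frac{5400}{4871} - \frac{2817}{4006} = - \frac{35354007}{19513226} \approx -1.8118$)
$\left(\left(10683 - -9478\right) + 17605\right) + Q = \left(\left(10683 - -9478\right) + 17605\right) - \frac{35354007}{19513226} = \left(\left(10683 + 9478\right) + 17605\right) - \frac{35354007}{19513226} = \left(20161 + 17605\right) - \frac{35354007}{19513226} = 37766 - \frac{35354007}{19513226} = \frac{736901139109}{19513226}$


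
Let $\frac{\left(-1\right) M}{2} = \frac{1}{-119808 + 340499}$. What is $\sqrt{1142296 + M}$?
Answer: $\frac{\sqrt{55634975500034994}}{220691} \approx 1068.8$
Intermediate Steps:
$M = - \frac{2}{220691}$ ($M = - \frac{2}{-119808 + 340499} = - \frac{2}{220691} \approx -9.0624 \cdot 10^{-6}$)
$\sqrt{1142296 + M} = \sqrt{1142296 - \frac{2}{220691}} = \sqrt{\frac{252094446534}{220691}} = \frac{\sqrt{55634975500034994}}{220691}$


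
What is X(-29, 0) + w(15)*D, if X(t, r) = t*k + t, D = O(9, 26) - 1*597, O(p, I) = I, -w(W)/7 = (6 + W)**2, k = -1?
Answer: 1762677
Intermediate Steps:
w(W) = -7*(6 + W)**2
D = -571 (D = 26 - 1*597 = 26 - 597 = -571)
X(t, r) = 0 (X(t, r) = t*(-1) + t = -t + t = 0)
X(-29, 0) + w(15)*D = 0 - 7*(6 + 15)**2*(-571) = 0 - 7*21**2*(-571) = 0 - 7*441*(-571) = 0 - 3087*(-571) = 0 + 1762677 = 1762677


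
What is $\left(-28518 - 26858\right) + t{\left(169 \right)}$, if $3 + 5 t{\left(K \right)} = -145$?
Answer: $- \frac{277028}{5} \approx -55406.0$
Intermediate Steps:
$t{\left(K \right)} = - \frac{148}{5}$ ($t{\left(K \right)} = - \frac{3}{5} + \frac{1}{5} \left(-145\right) = - \frac{3}{5} - 29 = - \frac{148}{5}$)
$\left(-28518 - 26858\right) + t{\left(169 \right)} = \left(-28518 - 26858\right) - \frac{148}{5} = -55376 - \frac{148}{5} = - \frac{277028}{5}$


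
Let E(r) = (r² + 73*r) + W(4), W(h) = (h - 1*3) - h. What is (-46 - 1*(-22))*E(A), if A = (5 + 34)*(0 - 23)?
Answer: -17739000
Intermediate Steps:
W(h) = -3 (W(h) = (h - 3) - h = (-3 + h) - h = -3)
A = -897 (A = 39*(-23) = -897)
E(r) = -3 + r² + 73*r (E(r) = (r² + 73*r) - 3 = -3 + r² + 73*r)
(-46 - 1*(-22))*E(A) = (-46 - 1*(-22))*(-3 + (-897)² + 73*(-897)) = (-46 + 22)*(-3 + 804609 - 65481) = -24*739125 = -17739000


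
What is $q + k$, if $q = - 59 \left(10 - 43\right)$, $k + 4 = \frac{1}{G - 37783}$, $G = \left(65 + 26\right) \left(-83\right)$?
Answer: $\frac{88087847}{45336} \approx 1943.0$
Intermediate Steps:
$G = -7553$ ($G = 91 \left(-83\right) = -7553$)
$k = - \frac{181345}{45336}$ ($k = -4 + \frac{1}{-7553 - 37783} = -4 + \frac{1}{-45336} = -4 - \frac{1}{45336} = - \frac{181345}{45336} \approx -4.0$)
$q = 1947$ ($q = \left(-59\right) \left(-33\right) = 1947$)
$q + k = 1947 - \frac{181345}{45336} = \frac{88087847}{45336}$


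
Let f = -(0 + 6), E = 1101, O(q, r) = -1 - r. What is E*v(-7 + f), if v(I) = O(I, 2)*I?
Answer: 42939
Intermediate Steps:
f = -6 (f = -1*6 = -6)
v(I) = -3*I (v(I) = (-1 - 1*2)*I = (-1 - 2)*I = -3*I)
E*v(-7 + f) = 1101*(-3*(-7 - 6)) = 1101*(-3*(-13)) = 1101*39 = 42939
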